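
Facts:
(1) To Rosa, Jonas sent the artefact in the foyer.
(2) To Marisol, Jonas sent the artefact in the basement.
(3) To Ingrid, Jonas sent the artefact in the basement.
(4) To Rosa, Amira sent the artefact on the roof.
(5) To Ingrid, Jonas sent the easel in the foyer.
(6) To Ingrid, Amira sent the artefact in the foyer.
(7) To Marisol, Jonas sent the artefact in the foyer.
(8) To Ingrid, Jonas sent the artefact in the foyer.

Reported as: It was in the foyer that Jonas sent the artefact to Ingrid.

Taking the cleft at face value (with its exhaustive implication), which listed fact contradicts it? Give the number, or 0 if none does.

Focus of the cleft: "in the foyer" (the setting). Presupposed background: same agent, thing, recipient (Jonas / the artefact / Ingrid).
The exhaustive reading says no other setting fits that background.
Fact (3) shares the background but with setting = in the basement; exhaustivity is violated.

3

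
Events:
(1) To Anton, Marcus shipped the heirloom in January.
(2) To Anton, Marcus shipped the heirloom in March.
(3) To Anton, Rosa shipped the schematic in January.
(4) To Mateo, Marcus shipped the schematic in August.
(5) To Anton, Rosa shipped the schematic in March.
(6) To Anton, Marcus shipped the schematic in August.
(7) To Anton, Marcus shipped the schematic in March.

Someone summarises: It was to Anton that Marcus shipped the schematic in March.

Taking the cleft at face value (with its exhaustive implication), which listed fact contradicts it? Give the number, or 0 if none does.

The cleft puts "Anton" in focus and presupposes the open proposition with Marcus as agent and the schematic as thing and in March as setting.
The exhaustive reading says no other recipient fits that background.
No listed fact matches the background with a different recipient. Exhaustivity holds.

0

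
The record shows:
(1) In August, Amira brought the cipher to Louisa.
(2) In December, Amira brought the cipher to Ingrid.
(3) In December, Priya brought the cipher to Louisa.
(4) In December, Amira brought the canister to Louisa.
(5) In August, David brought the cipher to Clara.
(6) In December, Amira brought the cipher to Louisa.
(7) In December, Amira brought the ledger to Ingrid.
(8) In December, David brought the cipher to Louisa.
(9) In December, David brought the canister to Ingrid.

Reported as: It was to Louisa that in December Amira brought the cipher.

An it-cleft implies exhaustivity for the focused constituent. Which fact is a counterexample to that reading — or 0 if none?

2

Focus of the cleft: "Louisa" (the recipient). Presupposed background: same agent, thing, setting (Amira / the cipher / in December).
The exhaustive reading says no other recipient fits that background.
But fact (2) also has same agent, thing, setting (Amira / the cipher / in December), with recipient = Ingrid — so the exhaustive reading fails.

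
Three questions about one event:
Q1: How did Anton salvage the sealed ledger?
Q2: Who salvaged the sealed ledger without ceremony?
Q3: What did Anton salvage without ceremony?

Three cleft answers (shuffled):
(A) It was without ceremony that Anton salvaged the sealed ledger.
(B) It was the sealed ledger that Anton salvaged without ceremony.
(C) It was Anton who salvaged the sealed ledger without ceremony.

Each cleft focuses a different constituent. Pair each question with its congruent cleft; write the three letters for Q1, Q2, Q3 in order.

Q1 asks about the manner; cleft (A) focuses "without ceremony", which is the manner — so Q1 → A.
Q2 asks about the subject (agent); cleft (C) focuses "Anton", which is the subject (agent) — so Q2 → C.
Q3 asks about the direct object; cleft (B) focuses "the sealed ledger", which is the direct object — so Q3 → B.
Mapping: Q1→A, Q2→C, Q3→B.

ACB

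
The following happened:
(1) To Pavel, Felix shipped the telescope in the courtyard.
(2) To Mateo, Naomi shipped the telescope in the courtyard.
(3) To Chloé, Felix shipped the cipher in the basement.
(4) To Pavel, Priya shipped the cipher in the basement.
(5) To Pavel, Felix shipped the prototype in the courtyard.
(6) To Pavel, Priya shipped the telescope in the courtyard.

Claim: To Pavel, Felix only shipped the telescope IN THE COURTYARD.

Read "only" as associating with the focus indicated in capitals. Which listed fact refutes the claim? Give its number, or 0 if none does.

Focus (in capitals) is "in the courtyard" — the setting. "Only" excludes alternative settings while holding fixed Felix as agent and the telescope as thing and Pavel as recipient.
No fact matches Felix as agent and the telescope as thing and Pavel as recipient with a different setting — every other fact differs on at least one backgrounded slot. So no fact refutes it.

0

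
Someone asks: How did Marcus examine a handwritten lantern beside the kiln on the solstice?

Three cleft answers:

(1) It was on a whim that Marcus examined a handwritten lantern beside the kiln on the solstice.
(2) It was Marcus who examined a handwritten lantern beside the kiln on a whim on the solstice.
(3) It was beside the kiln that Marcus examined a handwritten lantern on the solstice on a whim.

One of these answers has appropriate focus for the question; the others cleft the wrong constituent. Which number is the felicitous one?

1

The question word "how" targets the manner.
Option (1) clefts "on a whim" — that matches what the question asks about.
Option (2) clefts "Marcus" — the subject (agent), not what was asked.
Option (3) clefts "beside the kiln" — the location, not what was asked.
So the congruent reply is (1).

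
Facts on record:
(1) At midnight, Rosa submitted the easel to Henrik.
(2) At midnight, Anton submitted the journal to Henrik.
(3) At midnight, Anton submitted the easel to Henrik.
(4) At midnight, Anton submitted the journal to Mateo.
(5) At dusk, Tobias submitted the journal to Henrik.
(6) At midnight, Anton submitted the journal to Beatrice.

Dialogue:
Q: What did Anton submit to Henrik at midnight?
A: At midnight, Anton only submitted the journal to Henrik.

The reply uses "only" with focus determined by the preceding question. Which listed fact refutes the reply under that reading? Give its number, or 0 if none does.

3

Answering "What did ...?" puts focus on the thing — here, "the journal".
"Only" then excludes alternative things while the background — Anton as agent and Henrik as recipient and at midnight as setting — is held fixed.
Fact (3) shares the background with a different thing (the easel) — counterexample.
(Fact (4) would refute a reading with focus on the recipient — but that is not what the question asks.)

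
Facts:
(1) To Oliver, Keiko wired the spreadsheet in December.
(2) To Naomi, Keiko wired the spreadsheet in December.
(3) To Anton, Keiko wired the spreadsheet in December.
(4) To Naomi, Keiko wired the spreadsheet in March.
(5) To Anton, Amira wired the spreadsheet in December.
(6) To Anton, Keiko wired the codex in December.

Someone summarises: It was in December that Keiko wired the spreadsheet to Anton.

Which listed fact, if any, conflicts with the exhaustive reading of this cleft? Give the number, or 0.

The cleft puts "in December" in focus and presupposes the open proposition with same agent, thing, recipient (Keiko / the spreadsheet / Anton).
Exhaustivity: in December is the only setting satisfying that background.
No listed fact matches the background with a different setting. Exhaustivity holds.

0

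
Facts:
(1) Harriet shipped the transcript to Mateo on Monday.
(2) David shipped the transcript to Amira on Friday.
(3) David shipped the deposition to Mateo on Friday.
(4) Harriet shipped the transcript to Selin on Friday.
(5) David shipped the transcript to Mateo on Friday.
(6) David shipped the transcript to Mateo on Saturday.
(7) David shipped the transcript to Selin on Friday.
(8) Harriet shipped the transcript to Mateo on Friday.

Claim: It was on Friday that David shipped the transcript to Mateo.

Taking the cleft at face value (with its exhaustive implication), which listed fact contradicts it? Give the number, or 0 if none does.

Focus of the cleft: "on Friday" (the setting). Presupposed background: agent = David, thing = the transcript, recipient = Mateo.
Exhaustivity: on Friday is the only setting satisfying that background.
But fact (6) also has agent = David, thing = the transcript, recipient = Mateo, with setting = on Saturday — so the exhaustive reading fails.

6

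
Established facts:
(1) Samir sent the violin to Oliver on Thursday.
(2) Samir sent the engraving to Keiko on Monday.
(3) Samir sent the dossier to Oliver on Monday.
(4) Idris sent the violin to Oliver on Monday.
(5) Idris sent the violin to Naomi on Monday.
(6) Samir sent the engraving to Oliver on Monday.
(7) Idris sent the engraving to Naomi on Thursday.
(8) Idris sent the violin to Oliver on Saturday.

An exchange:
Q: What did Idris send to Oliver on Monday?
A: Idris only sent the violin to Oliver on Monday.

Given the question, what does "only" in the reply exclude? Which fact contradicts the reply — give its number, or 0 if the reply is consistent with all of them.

0

Answering "What did ...?" puts focus on the thing — here, "the violin".
"Only" then excludes alternative things while the background — agent = Idris, recipient = Oliver, setting = on Monday — is held fixed.
No fact keeps agent = Idris, recipient = Oliver, setting = on Monday while changing the thing; every other fact differs on something backgrounded. The reply stands.
(Fact (8) would refute a reading with focus on the setting — but that is not what the question asks.)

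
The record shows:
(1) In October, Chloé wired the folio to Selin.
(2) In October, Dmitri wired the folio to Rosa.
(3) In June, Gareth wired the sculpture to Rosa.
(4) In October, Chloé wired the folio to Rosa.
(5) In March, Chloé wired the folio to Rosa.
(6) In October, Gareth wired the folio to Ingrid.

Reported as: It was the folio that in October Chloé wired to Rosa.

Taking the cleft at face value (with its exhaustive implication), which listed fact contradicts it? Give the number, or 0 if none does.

0

The cleft puts "the folio" in focus and presupposes the open proposition with agent = Chloé, recipient = Rosa, setting = in October.
The exhaustive reading says no other thing fits that background.
No listed fact matches the background with a different thing. Exhaustivity holds.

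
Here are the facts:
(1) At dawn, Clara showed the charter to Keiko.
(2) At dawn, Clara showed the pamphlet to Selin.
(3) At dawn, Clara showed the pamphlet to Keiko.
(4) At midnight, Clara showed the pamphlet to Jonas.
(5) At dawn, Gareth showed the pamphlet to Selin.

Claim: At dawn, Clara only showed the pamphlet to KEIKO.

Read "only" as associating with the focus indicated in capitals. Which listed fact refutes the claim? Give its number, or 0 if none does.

The capitals mark "Keiko" as focus. So "only" rules out other recipients, with the rest (same agent, thing, setting (Clara / the pamphlet / at dawn)) as background.
Fact (2) matches on same agent, thing, setting (Clara / the pamphlet / at dawn), but has recipient = Selin instead. That refutes the claim.

2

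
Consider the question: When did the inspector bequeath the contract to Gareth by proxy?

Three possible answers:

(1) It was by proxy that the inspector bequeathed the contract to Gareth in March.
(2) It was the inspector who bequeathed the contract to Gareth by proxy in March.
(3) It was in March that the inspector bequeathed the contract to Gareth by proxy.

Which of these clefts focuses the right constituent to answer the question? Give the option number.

3

The question word "when" targets the time.
Option (1) clefts "by proxy" — the manner, not what was asked.
Option (2) clefts "the inspector" — the subject (agent), not what was asked.
Option (3) clefts "in March" — that matches what the question asks about.
So the congruent reply is (3).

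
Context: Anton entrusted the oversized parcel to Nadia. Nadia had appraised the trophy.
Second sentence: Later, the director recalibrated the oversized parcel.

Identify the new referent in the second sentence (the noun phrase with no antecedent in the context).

"the oversized parcel" in the second sentence is given — already mentioned in the context.
"the director" has no antecedent in the context; it is discourse-new.

the director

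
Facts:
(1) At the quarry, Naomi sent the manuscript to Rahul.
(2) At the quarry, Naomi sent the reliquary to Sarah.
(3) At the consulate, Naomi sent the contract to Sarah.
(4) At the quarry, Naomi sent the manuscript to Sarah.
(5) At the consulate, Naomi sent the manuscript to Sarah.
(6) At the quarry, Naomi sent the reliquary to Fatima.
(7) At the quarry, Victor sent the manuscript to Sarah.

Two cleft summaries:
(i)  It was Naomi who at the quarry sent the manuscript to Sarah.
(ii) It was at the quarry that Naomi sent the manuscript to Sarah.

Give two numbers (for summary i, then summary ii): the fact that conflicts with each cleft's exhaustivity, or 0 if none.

Summary (i) focuses "Naomi" (the agent); background thing = the manuscript, recipient = Sarah, setting = at the quarry. Fact (7) matches that background with agent = Victor — refutes (i).
Summary (ii) focuses "at the quarry" (the setting); background agent = Naomi, thing = the manuscript, recipient = Sarah. Fact (5) matches that background with setting = at the consulate — refutes (ii).

7, 5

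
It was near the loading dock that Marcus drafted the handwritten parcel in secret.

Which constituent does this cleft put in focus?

near the loading dock

In an it-cleft "It was X that/who ...", the clefted constituent X is the focus; the that/who-clause expresses the presupposed open proposition.
Here the focus is "near the loading dock". The backgrounded (presupposed) material includes "Marcus", "the handwritten parcel" and "in secret".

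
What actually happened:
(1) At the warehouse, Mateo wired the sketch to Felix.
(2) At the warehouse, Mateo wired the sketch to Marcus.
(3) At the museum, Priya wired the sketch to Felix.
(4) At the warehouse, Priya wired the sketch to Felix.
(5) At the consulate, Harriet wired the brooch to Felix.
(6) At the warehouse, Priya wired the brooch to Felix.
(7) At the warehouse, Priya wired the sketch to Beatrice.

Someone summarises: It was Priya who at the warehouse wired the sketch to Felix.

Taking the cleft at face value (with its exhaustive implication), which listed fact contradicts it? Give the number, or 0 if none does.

1

Focus of the cleft: "Priya" (the agent). Presupposed background: thing = the sketch, recipient = Felix, setting = at the warehouse.
The exhaustive reading says no other agent fits that background.
But fact (1) also has thing = the sketch, recipient = Felix, setting = at the warehouse, with agent = Mateo — so the exhaustive reading fails.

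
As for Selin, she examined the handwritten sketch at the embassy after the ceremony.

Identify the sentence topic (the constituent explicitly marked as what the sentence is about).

Selin

The construction explicitly marks "Selin" as what the sentence is about — the topic.
The remainder of the clause is the comment (what is said about the topic).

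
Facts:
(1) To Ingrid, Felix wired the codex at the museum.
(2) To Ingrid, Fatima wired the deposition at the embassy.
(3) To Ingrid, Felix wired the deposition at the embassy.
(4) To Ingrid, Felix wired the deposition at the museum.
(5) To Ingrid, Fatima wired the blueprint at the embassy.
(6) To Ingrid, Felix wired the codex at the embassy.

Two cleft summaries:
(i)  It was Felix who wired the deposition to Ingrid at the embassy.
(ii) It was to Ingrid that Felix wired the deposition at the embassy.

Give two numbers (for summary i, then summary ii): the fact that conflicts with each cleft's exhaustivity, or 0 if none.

2, 0

(i): focus "Felix". Looking for thing = the deposition, recipient = Ingrid, setting = at the embassy with some other agent — fact (2) has Fatima there. Refuted.
(ii): focus "Ingrid". No fact shares agent = Felix, thing = the deposition, setting = at the embassy with a different recipient. 0.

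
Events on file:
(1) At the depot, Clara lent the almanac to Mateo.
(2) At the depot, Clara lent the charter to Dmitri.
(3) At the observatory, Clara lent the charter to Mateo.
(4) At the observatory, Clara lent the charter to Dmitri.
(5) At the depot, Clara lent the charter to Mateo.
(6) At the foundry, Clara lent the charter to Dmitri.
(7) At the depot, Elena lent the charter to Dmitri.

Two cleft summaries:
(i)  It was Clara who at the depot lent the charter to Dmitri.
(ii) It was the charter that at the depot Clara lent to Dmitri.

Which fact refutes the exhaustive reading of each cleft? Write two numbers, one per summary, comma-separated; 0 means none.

7, 0

(i): focus "Clara". Looking for the charter as thing and Dmitri as recipient and at the depot as setting with some other agent — fact (7) has Elena there. Refuted.
(ii): focus "the charter". No fact shares Clara as agent and Dmitri as recipient and at the depot as setting with a different thing. 0.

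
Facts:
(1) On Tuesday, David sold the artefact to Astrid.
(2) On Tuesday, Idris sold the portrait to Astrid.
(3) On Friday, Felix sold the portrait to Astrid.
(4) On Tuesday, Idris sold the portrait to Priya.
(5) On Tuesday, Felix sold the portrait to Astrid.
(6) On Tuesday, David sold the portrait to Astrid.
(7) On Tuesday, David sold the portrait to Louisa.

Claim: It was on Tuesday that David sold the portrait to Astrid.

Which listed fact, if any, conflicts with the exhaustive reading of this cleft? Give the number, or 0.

0

The cleft puts "on Tuesday" in focus and presupposes the open proposition with same agent, thing, recipient (David / the portrait / Astrid).
The exhaustive reading says no other setting fits that background.
No listed fact matches the background with a different setting. Exhaustivity holds.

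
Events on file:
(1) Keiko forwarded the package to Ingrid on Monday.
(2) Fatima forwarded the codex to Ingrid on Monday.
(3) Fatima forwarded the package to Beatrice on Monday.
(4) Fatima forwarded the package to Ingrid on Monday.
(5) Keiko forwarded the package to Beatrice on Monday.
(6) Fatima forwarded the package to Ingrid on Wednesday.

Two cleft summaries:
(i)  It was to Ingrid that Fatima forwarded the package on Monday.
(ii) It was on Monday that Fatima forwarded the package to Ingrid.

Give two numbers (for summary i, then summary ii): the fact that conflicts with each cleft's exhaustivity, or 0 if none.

(i): focus "Ingrid". Looking for same agent, thing, setting (Fatima / the package / on Monday) with some other recipient — fact (3) has Beatrice there. Refuted.
(ii): focus "on Monday". Looking for same agent, thing, recipient (Fatima / the package / Ingrid) with some other setting — fact (6) has on Wednesday there. Refuted.

3, 6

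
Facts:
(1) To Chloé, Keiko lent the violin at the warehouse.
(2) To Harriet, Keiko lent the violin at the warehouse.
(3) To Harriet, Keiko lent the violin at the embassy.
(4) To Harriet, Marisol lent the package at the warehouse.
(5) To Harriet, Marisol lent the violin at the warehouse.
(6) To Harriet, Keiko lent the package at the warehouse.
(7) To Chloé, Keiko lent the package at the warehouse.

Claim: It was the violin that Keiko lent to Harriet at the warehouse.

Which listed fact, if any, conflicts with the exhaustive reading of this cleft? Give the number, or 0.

Focus of the cleft: "the violin" (the thing). Presupposed background: same agent, recipient, setting (Keiko / Harriet / at the warehouse).
The exhaustive reading says no other thing fits that background.
But fact (6) also has same agent, recipient, setting (Keiko / Harriet / at the warehouse), with thing = the package — so the exhaustive reading fails.

6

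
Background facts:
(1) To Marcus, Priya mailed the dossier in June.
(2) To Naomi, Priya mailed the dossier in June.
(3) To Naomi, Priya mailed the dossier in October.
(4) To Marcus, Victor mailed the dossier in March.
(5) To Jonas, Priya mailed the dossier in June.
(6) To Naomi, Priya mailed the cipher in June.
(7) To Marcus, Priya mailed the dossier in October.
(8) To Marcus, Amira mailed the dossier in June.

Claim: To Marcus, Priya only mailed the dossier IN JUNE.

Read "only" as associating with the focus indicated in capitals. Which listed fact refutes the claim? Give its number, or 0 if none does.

7

The capitals mark "in June" as focus. So "only" rules out other settings, with the rest (same agent, thing, recipient (Priya / the dossier / Marcus)) as background.
Fact (7) shares the background but differs in setting (in October) — a counterexample.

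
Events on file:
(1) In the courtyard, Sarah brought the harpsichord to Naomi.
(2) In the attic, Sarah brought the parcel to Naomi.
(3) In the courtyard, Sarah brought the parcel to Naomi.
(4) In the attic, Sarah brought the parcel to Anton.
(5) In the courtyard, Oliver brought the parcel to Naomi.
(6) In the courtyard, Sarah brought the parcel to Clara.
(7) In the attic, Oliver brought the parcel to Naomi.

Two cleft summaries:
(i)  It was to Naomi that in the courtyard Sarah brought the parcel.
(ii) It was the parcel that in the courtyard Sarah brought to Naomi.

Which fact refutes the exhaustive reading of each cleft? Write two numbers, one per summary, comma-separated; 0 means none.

6, 1

(i): focus "Naomi". Looking for Sarah as agent and the parcel as thing and in the courtyard as setting with some other recipient — fact (6) has Clara there. Refuted.
(ii): focus "the parcel". Looking for Sarah as agent and Naomi as recipient and in the courtyard as setting with some other thing — fact (1) has the harpsichord there. Refuted.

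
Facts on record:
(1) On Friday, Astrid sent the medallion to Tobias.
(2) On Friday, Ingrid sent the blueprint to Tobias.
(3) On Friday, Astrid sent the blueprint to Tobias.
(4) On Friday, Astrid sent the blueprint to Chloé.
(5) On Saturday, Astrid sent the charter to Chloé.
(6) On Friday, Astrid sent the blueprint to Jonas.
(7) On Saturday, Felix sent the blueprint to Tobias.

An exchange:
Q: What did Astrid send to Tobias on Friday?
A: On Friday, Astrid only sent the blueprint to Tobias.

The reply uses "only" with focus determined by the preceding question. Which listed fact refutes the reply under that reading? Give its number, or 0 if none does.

Answering "What did ...?" puts focus on the thing — here, "the blueprint".
So "only" ranges over things; the rest (Astrid as agent and Tobias as recipient and on Friday as setting) is presupposed.
Fact (1) shares the background with a different thing (the medallion) — counterexample.
(Fact (4) would refute a reading with focus on the recipient — but that is not what the question asks.)

1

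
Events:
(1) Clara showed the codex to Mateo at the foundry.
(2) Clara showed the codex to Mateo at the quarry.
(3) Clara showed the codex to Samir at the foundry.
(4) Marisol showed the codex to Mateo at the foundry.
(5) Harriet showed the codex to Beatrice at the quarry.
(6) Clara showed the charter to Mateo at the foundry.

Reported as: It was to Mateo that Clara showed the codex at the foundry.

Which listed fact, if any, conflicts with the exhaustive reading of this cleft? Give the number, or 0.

3

The cleft puts "Mateo" in focus and presupposes the open proposition with agent = Clara, thing = the codex, setting = at the foundry.
The exhaustive reading says no other recipient fits that background.
But fact (3) also has agent = Clara, thing = the codex, setting = at the foundry, with recipient = Samir — so the exhaustive reading fails.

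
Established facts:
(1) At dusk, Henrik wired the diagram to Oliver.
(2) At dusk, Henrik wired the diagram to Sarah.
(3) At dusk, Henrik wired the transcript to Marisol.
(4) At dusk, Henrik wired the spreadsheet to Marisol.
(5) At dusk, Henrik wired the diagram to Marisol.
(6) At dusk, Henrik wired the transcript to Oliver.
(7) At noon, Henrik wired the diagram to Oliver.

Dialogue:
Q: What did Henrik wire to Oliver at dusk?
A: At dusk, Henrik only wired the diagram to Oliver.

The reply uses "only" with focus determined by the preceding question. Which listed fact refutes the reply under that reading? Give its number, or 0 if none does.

Answering "What did ...?" puts focus on the thing — here, "the diagram".
"Only" then excludes alternative things while the background — same agent, recipient, setting (Henrik / Oliver / at dusk) — is held fixed.
Fact (6) shares the background with a different thing (the transcript) — counterexample.
(Fact (2) would refute a reading with focus on the recipient — but that is not what the question asks.)

6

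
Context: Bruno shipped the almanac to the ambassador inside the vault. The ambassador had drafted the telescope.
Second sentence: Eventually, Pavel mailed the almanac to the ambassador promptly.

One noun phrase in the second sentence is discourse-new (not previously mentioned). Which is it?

Pavel

"the almanac" and "the ambassador" in the second sentence are given — already mentioned in the context.
"Pavel" has no antecedent in the context; it is discourse-new.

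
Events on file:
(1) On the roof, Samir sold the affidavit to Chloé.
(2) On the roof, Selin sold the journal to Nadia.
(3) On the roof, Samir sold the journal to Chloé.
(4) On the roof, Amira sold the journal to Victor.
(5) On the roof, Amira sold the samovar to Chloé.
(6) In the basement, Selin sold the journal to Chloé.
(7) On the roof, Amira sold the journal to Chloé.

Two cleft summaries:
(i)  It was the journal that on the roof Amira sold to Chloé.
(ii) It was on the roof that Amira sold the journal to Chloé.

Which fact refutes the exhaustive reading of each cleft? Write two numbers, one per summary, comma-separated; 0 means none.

(i): focus "the journal". Looking for same agent, recipient, setting (Amira / Chloé / on the roof) with some other thing — fact (5) has the samovar there. Refuted.
(ii): focus "on the roof". No fact shares same agent, thing, recipient (Amira / the journal / Chloé) with a different setting. 0.

5, 0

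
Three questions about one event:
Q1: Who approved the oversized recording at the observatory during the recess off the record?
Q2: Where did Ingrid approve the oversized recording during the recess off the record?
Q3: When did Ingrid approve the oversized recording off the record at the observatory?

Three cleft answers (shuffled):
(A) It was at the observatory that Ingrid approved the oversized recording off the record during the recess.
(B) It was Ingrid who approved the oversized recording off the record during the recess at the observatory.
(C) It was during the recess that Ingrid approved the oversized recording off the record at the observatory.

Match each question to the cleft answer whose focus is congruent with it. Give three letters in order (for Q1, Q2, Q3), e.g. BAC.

Q1 asks about the subject (agent); cleft (B) focuses "Ingrid", which is the subject (agent) — so Q1 → B.
Q2 asks about the location; cleft (A) focuses "at the observatory", which is the location — so Q2 → A.
Q3 asks about the time; cleft (C) focuses "during the recess", which is the time — so Q3 → C.
Mapping: Q1→B, Q2→A, Q3→C.

BAC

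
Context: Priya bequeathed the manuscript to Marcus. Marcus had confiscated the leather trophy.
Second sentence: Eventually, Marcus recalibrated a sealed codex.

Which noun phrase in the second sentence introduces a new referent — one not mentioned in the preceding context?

a sealed codex

"Marcus" in the second sentence is given — already mentioned in the context.
"a sealed codex" has no antecedent in the context; it is discourse-new (the indefinite article also signals a new referent).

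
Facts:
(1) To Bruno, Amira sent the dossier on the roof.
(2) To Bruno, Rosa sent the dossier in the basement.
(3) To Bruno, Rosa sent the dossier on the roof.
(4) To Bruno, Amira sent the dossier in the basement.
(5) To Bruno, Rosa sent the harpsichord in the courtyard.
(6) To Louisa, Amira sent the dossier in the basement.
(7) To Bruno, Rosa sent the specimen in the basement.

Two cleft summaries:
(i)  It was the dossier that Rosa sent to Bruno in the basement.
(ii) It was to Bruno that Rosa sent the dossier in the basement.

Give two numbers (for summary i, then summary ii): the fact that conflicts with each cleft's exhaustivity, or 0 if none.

(i): focus "the dossier". Looking for same agent, recipient, setting (Rosa / Bruno / in the basement) with some other thing — fact (7) has the specimen there. Refuted.
(ii): focus "Bruno". No fact shares same agent, thing, setting (Rosa / the dossier / in the basement) with a different recipient. 0.

7, 0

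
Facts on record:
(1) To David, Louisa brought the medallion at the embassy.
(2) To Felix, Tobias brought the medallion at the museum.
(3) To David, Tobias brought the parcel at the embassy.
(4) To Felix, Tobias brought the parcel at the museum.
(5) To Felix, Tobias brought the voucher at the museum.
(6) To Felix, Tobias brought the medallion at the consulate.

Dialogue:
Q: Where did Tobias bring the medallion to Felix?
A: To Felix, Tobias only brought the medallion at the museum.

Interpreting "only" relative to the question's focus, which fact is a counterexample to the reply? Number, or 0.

6

The question "Where did ...?" targets the setting, so in the reply the focus falls on "at the museum".
"Only" then excludes alternative settings while the background — Tobias as agent and the medallion as thing and Felix as recipient — is held fixed.
Fact (6) keeps Tobias as agent and the medallion as thing and Felix as recipient but has setting = at the consulate; that refutes the reply.
(Fact (4) would refute a reading with focus on the thing — but that is not what the question asks.)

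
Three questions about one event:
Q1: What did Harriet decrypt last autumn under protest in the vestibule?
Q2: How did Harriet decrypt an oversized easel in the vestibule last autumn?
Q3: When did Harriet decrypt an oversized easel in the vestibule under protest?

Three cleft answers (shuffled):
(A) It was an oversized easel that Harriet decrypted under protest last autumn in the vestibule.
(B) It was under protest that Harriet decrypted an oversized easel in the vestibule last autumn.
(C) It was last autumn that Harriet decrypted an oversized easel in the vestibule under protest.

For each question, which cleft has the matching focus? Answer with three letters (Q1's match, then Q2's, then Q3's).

ABC

Q1 asks about the direct object; cleft (A) focuses "an oversized easel", which is the direct object — so Q1 → A.
Q2 asks about the manner; cleft (B) focuses "under protest", which is the manner — so Q2 → B.
Q3 asks about the time; cleft (C) focuses "last autumn", which is the time — so Q3 → C.
Mapping: Q1→A, Q2→B, Q3→C.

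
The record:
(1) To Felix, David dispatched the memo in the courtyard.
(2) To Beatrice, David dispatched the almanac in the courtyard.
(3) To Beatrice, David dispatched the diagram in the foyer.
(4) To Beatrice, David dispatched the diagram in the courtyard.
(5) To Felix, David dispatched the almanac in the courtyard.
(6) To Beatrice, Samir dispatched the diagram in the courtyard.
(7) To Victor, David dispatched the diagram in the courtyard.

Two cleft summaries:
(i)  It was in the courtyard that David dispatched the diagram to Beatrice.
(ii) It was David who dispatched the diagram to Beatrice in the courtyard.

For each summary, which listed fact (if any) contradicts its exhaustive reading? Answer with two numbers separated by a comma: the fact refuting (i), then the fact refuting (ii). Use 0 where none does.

3, 6

Summary (i) focuses "in the courtyard" (the setting); background agent = David, thing = the diagram, recipient = Beatrice. Fact (3) matches that background with setting = in the foyer — refutes (i).
Summary (ii) focuses "David" (the agent); background thing = the diagram, recipient = Beatrice, setting = in the courtyard. Fact (6) matches that background with agent = Samir — refutes (ii).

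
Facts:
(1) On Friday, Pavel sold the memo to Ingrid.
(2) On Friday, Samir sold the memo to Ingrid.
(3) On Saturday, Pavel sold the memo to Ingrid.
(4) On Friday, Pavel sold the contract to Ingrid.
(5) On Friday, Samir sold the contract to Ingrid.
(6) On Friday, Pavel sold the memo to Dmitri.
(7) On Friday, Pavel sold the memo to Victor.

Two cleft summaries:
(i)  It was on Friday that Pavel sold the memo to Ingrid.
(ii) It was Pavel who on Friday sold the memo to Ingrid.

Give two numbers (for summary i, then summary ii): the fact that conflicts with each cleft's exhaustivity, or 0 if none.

(i): focus "on Friday". Looking for same agent, thing, recipient (Pavel / the memo / Ingrid) with some other setting — fact (3) has on Saturday there. Refuted.
(ii): focus "Pavel". Looking for same thing, recipient, setting (the memo / Ingrid / on Friday) with some other agent — fact (2) has Samir there. Refuted.

3, 2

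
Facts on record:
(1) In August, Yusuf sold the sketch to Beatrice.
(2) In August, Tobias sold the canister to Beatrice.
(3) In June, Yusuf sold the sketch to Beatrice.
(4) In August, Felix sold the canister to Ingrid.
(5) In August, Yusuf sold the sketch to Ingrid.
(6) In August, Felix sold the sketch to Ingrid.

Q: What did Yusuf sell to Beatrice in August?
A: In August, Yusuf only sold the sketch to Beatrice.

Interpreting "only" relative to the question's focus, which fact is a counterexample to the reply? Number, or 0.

0

The question "What did ...?" targets the thing, so in the reply the focus falls on "the sketch".
"Only" then excludes alternative things while the background — agent = Yusuf, recipient = Beatrice, setting = in August — is held fixed.
No fact keeps agent = Yusuf, recipient = Beatrice, setting = in August while changing the thing; every other fact differs on something backgrounded. The reply stands.
(Fact (3) would refute a reading with focus on the setting — but that is not what the question asks.)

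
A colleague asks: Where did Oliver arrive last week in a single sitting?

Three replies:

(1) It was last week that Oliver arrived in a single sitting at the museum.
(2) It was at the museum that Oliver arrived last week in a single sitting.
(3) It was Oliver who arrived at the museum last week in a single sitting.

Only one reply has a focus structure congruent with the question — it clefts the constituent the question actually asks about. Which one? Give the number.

2

The question word "where" targets the location.
Option (1) clefts "last week" — the time, not what was asked.
Option (2) clefts "at the museum" — that matches what the question asks about.
Option (3) clefts "Oliver" — the subject (agent), not what was asked.
So the congruent reply is (2).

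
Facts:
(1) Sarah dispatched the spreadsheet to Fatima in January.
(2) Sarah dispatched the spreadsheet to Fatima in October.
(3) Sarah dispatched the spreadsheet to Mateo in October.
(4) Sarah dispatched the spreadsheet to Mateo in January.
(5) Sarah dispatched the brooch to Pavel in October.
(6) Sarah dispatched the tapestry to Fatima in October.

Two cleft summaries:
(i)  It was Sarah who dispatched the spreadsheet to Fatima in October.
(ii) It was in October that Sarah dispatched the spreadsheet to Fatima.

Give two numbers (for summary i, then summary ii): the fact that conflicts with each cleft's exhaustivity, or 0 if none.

0, 1

Summary (i) focuses "Sarah" (the agent); background the spreadsheet as thing and Fatima as recipient and in October as setting. No fact matches that background with a different agent, so 0.
Summary (ii) focuses "in October" (the setting); background Sarah as agent and the spreadsheet as thing and Fatima as recipient. Fact (1) matches that background with setting = in January — refutes (ii).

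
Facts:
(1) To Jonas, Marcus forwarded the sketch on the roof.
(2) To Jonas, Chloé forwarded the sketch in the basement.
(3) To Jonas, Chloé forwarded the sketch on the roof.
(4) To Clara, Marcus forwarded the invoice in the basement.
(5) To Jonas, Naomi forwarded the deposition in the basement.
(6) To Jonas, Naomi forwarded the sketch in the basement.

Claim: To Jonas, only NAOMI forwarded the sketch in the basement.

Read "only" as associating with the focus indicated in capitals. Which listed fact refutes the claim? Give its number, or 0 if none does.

2

The capitals mark "Naomi" as focus. So "only" rules out other agents, with the rest (thing = the sketch, recipient = Jonas, setting = in the basement) as background.
Fact (2) shares the background but differs in agent (Chloé) — a counterexample.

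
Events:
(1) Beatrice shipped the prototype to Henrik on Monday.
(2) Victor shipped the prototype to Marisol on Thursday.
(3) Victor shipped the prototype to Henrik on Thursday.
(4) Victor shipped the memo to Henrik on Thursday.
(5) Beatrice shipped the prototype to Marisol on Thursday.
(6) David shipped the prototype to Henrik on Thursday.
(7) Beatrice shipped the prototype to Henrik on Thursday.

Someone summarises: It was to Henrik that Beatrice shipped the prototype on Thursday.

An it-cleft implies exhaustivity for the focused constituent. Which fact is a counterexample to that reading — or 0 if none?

5

The cleft puts "Henrik" in focus and presupposes the open proposition with same agent, thing, setting (Beatrice / the prototype / on Thursday).
The exhaustive reading says no other recipient fits that background.
But fact (5) also has same agent, thing, setting (Beatrice / the prototype / on Thursday), with recipient = Marisol — so the exhaustive reading fails.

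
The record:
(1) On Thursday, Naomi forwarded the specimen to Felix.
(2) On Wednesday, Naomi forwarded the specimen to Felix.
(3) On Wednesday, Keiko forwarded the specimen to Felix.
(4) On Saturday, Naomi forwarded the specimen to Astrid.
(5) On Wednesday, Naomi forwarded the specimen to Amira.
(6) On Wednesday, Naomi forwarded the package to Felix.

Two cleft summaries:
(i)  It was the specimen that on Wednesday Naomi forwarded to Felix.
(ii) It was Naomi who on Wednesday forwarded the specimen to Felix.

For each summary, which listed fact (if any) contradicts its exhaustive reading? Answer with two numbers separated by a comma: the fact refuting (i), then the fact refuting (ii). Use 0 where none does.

6, 3

Summary (i) focuses "the specimen" (the thing); background Naomi as agent and Felix as recipient and on Wednesday as setting. Fact (6) matches that background with thing = the package — refutes (i).
Summary (ii) focuses "Naomi" (the agent); background the specimen as thing and Felix as recipient and on Wednesday as setting. Fact (3) matches that background with agent = Keiko — refutes (ii).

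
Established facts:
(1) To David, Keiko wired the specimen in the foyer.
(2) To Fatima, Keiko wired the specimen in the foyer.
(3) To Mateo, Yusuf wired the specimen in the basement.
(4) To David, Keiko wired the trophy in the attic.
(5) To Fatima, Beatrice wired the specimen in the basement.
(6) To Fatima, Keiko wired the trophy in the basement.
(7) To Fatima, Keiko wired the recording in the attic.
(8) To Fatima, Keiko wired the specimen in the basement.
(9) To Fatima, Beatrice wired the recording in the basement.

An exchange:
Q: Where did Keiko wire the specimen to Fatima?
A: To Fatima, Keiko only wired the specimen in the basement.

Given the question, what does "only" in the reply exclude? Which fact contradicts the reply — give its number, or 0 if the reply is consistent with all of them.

Answering "Where did ...?" puts focus on the setting — here, "in the basement".
So "only" ranges over settings; the rest (same agent, thing, recipient (Keiko / the specimen / Fatima)) is presupposed.
Fact (2) keeps same agent, thing, recipient (Keiko / the specimen / Fatima) but has setting = in the foyer; that refutes the reply.
(Fact (6) would refute a reading with focus on the thing — but that is not what the question asks.)

2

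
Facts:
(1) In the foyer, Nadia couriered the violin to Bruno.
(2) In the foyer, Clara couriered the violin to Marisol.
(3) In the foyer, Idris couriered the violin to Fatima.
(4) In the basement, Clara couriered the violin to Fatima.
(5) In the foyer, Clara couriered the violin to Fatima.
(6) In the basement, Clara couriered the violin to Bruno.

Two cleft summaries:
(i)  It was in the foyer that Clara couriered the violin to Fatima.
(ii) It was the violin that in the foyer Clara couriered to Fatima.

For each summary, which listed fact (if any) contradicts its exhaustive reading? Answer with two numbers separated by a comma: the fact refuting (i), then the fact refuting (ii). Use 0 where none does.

4, 0

Summary (i) focuses "in the foyer" (the setting); background Clara as agent and the violin as thing and Fatima as recipient. Fact (4) matches that background with setting = in the basement — refutes (i).
Summary (ii) focuses "the violin" (the thing); background Clara as agent and Fatima as recipient and in the foyer as setting. No fact matches that background with a different thing, so 0.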